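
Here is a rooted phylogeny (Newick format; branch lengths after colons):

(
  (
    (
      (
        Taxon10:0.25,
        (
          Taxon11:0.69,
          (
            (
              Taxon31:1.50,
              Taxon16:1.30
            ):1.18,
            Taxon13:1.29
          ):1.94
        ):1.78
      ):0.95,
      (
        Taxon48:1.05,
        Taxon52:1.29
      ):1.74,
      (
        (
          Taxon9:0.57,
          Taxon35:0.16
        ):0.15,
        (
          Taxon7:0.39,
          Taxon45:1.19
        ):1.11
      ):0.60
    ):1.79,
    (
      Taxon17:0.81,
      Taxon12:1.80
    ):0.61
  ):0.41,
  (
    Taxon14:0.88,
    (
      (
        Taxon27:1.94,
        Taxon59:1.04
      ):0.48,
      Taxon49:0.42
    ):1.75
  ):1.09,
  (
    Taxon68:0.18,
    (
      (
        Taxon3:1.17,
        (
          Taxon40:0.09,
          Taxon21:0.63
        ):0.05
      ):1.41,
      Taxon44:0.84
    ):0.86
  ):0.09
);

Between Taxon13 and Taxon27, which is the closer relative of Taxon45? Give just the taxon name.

Taxon13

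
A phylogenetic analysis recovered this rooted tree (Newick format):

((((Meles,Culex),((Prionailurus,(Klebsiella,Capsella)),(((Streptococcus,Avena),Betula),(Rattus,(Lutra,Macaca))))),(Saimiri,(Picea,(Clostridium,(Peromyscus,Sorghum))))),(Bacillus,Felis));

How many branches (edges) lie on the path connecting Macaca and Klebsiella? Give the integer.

7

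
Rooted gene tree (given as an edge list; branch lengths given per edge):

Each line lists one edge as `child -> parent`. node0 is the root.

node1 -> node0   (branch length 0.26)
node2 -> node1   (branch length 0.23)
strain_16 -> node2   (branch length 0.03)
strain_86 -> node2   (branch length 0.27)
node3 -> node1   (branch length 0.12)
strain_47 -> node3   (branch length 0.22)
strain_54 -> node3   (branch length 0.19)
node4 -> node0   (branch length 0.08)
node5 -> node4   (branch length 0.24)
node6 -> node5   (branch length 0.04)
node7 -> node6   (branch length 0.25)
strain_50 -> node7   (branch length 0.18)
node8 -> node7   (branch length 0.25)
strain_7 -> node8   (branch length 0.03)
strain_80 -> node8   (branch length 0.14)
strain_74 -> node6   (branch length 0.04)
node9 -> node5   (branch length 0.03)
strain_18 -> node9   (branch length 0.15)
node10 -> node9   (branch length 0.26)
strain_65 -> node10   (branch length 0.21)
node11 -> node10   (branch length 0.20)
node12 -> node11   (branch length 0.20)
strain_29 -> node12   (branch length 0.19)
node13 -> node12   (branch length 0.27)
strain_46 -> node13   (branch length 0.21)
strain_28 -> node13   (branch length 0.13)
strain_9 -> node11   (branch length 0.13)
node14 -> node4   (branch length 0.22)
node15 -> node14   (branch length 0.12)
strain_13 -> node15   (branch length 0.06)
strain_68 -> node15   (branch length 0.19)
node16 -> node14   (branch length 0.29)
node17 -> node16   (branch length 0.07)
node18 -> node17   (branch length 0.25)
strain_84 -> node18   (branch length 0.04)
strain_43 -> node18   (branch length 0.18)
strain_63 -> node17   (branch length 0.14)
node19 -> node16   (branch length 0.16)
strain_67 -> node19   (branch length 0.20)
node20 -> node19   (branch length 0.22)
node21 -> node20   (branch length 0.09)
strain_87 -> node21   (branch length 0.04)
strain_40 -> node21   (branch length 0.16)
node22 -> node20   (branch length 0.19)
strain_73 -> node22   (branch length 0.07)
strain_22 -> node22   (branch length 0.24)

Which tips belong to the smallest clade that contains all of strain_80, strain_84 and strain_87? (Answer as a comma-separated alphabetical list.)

Tracing strain_80: it sits inside (strain_7,strain_80).
Tracing strain_84: it sits inside (strain_84,strain_43).
Tracing strain_87: it sits inside (strain_87,strain_40).
The smallest clade enclosing all 3 is ((((strain_50,(strain_7,strain_80)),strain_74),(strain_18,(strain_65,((strain_29,(strain_46,strain_28)),strain_9)))),((strain_13,strain_68),(((strain_84,strain_43),strain_63),(strain_67,((strain_87,strain_40),(strain_73,strain_22)))))); the answer is its 20 terminal taxa in alphabetical order.

strain_13, strain_18, strain_22, strain_28, strain_29, strain_40, strain_43, strain_46, strain_50, strain_63, strain_65, strain_67, strain_68, strain_7, strain_73, strain_74, strain_80, strain_84, strain_87, strain_9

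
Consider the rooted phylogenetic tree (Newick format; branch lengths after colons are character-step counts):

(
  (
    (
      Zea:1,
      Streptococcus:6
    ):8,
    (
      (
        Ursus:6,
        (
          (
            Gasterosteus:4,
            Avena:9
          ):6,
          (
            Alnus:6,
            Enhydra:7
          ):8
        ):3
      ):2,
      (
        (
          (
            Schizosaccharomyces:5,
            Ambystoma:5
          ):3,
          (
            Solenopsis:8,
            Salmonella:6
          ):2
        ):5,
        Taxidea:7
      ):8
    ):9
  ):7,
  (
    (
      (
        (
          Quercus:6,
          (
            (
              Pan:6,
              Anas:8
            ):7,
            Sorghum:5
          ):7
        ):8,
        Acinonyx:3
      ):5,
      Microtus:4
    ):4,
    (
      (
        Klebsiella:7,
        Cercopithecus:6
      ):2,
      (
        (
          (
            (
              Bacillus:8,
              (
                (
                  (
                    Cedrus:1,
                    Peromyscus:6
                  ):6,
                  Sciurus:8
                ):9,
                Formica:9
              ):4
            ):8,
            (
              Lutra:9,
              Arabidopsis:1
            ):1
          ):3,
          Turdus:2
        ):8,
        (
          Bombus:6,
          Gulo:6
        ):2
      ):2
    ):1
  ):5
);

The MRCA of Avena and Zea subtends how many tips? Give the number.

The MRCA of Avena and Zea is the node subtending ((Zea,Streptococcus),((Ursus,((Gasterosteus,Avena),(Alnus,Enhydra))),(((Schizosaccharomyces,Ambystoma),(Solenopsis,Salmonella)),Taxidea))).
That clade contains 12 terminal taxa: Alnus, Ambystoma, Avena, Enhydra, Gasterosteus, Salmonella, Schizosaccharomyces, Solenopsis, Streptococcus, Taxidea, Ursus, Zea.

12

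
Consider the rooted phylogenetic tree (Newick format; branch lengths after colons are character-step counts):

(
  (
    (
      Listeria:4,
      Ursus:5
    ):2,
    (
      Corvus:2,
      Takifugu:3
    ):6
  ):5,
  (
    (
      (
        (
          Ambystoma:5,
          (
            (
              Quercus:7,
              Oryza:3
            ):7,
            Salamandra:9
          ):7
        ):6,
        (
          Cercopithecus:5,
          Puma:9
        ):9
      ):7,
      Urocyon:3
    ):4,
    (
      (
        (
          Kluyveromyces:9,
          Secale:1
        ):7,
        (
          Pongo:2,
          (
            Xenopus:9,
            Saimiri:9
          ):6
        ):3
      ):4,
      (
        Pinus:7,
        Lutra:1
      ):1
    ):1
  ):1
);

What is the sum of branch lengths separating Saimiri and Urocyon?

The path runs Saimiri → … → MRCA → … → Urocyon; the MRCA is the node subtending ((((Ambystoma,((Quercus,Oryza),Salamandra)),(Cercopithecus,Puma)),Urocyon),(((Kluyveromyces,Secale),(Pongo,(Xenopus,Saimiri))),(Pinus,Lutra))).
Branch lengths along that path: 9 + 6 + 3 + 4 + 1 + 4 + 3 = 30.

30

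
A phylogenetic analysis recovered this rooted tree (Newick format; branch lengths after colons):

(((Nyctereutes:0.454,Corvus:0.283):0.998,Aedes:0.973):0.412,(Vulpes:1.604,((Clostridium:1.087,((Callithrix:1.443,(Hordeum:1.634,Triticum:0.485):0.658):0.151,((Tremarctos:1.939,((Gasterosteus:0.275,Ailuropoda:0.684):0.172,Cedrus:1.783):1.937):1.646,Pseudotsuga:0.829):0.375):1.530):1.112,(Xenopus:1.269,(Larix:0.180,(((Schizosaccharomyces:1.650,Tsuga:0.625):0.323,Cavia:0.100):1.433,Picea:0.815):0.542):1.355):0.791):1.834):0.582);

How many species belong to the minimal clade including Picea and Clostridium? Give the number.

15

The MRCA of Picea and Clostridium is the node subtending ((Clostridium,((Callithrix,(Hordeum,Triticum)),((Tremarctos,((Gasterosteus,Ailuropoda),Cedrus)),Pseudotsuga))),(Xenopus,(Larix,(((Schizosaccharomyces,Tsuga),Cavia),Picea)))).
That clade contains 15 terminal taxa: Ailuropoda, Callithrix, Cavia, Cedrus, Clostridium, Gasterosteus, Hordeum, Larix, Picea, Pseudotsuga, Schizosaccharomyces, Tremarctos, Triticum, Tsuga, Xenopus.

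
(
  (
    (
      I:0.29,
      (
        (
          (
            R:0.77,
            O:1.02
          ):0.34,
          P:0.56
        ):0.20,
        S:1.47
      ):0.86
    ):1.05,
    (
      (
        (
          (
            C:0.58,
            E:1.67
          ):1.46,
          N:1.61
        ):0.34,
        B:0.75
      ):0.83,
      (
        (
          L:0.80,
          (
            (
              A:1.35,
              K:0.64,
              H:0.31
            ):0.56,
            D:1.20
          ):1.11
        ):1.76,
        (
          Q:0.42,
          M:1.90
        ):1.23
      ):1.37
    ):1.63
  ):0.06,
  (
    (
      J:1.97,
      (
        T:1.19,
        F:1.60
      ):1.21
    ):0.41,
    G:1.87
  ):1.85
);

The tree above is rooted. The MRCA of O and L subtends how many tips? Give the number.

16

The MRCA of O and L is the node subtending ((I,(((R,O),P),S)),((((C,E),N),B),((L,((A,K,H),D)),(Q,M)))).
That clade contains 16 terminal taxa: A, B, C, D, E, H, I, K, L, M, N, O, P, Q, R, S.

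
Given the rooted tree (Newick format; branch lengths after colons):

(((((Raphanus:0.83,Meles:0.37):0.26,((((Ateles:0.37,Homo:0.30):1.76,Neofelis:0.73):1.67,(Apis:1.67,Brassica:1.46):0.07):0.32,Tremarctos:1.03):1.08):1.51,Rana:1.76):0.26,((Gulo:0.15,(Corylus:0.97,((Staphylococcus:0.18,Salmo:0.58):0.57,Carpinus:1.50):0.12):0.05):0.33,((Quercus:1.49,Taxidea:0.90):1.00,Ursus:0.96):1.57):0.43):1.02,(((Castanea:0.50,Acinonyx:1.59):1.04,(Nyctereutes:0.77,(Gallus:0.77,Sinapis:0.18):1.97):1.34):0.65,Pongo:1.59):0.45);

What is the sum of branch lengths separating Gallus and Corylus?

7.98

The path runs Gallus → … → MRCA → … → Corylus; the MRCA is the root of the tree.
Branch lengths along that path: 0.77 + 1.97 + 1.34 + 0.65 + 0.45 + 1.02 + 0.43 + 0.33 + 0.05 + 0.97 = 7.98.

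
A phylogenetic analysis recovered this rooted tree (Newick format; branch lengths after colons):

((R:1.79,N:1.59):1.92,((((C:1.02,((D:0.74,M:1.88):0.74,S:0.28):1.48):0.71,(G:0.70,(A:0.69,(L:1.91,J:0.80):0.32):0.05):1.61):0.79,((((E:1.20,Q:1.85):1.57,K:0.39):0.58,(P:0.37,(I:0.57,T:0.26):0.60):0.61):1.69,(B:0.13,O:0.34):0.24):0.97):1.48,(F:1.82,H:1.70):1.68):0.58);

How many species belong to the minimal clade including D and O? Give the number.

16

The MRCA of D and O is the node subtending (((C,((D,M),S)),(G,(A,(L,J)))),((((E,Q),K),(P,(I,T))),(B,O))).
That clade contains 16 terminal taxa: A, B, C, D, E, G, I, J, K, L, M, O, P, Q, S, T.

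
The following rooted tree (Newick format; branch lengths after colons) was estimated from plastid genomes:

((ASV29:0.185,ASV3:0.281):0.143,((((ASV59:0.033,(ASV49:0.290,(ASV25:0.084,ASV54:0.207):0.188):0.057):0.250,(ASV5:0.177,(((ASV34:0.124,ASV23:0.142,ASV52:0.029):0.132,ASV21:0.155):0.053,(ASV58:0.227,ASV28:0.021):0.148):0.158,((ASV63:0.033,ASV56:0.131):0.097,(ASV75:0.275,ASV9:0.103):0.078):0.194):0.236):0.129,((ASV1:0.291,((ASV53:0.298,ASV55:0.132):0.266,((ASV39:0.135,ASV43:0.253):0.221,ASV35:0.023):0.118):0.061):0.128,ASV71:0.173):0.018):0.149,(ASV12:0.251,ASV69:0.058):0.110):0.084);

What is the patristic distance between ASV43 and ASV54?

1.630

The path runs ASV43 → … → MRCA → … → ASV54; the MRCA is the node subtending (((ASV59,(ASV49,(ASV25,ASV54))),(ASV5,(((ASV34,ASV23,ASV52),ASV21),(ASV58,ASV28)),((ASV63,ASV56),(ASV75,ASV9)))),((ASV1,((ASV53,ASV55),((ASV39,ASV43),ASV35))),ASV71)).
Branch lengths along that path: 0.253 + 0.221 + 0.118 + 0.061 + 0.128 + 0.018 + 0.129 + 0.250 + 0.057 + 0.188 + 0.207 = 1.630.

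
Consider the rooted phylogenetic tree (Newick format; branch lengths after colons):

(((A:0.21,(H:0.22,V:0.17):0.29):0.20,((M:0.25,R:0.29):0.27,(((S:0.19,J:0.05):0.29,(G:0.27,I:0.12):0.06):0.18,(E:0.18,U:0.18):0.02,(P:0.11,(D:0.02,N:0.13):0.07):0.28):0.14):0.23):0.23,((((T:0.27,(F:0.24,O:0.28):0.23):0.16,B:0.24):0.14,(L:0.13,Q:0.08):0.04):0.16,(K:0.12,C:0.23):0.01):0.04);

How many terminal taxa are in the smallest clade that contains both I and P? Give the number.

The MRCA of I and P is the node subtending (((S,J),(G,I)),(E,U),(P,(D,N))).
That clade contains 9 terminal taxa: D, E, G, I, J, N, P, S, U.

9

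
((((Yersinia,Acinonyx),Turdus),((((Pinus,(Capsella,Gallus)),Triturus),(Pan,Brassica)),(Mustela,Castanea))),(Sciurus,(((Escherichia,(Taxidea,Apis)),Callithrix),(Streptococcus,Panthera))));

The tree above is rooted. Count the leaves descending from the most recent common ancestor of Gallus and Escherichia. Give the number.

The MRCA of Gallus and Escherichia is the root, so the clade is the entire tree.
That clade contains 18 terminal taxa: Acinonyx, Apis, Brassica, Callithrix, Capsella, Castanea, Escherichia, Gallus, Mustela, Pan, Panthera, Pinus, Sciurus, Streptococcus, Taxidea, Triturus, Turdus, Yersinia.

18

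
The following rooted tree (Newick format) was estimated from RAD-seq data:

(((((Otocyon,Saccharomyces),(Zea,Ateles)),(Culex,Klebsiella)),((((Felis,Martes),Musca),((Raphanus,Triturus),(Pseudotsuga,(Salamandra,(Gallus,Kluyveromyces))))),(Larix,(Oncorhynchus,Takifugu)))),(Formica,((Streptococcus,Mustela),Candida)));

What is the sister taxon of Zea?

Ateles

Zea attaches to the tree at the node subtending (Zea,Ateles).
The other lineage descending from that same node — the sister group — is the single tip Ateles.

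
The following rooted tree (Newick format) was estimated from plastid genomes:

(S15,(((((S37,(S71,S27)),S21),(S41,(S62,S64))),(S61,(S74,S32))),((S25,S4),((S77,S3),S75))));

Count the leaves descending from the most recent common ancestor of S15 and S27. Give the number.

16

The MRCA of S15 and S27 is the root, so the clade is the entire tree.
That clade contains 16 terminal taxa: S15, S21, S25, S27, S3, S32, S37, S4, S41, S61, S62, S64, S71, S74, S75, S77.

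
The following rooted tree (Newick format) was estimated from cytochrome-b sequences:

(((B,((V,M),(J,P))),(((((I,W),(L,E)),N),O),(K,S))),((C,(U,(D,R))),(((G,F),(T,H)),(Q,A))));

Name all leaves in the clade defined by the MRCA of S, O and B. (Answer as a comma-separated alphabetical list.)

B, E, I, J, K, L, M, N, O, P, S, V, W

Tracing S: it sits inside (K,S).
Tracing O: it sits inside ((((I,W),(L,E)),N),O).
Tracing B: it sits inside (B,((V,M),(J,P))).
The smallest clade enclosing all 3 is ((B,((V,M),(J,P))),(((((I,W),(L,E)),N),O),(K,S))); the answer is its 13 terminal taxa in alphabetical order.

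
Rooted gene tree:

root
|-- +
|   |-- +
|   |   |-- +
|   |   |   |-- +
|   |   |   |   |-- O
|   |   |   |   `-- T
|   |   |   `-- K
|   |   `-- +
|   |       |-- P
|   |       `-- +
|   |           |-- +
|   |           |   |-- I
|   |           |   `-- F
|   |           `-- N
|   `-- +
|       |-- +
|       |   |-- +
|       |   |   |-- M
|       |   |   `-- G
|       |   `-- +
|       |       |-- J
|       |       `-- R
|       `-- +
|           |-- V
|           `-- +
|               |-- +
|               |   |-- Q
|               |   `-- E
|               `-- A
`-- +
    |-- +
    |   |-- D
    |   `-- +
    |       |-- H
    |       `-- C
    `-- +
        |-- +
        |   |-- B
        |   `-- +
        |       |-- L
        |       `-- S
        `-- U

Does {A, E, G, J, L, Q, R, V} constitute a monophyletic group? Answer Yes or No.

No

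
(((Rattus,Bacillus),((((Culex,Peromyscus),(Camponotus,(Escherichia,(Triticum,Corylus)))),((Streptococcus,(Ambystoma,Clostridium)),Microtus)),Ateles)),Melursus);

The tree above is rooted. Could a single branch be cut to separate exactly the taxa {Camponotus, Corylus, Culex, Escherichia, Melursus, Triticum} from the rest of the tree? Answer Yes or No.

No

The MRCA of the listed taxa is the root, so the smallest clade containing them is the whole tree.
That clade also contains Ambystoma, Ateles, Bacillus, Clostridium, Microtus, Peromyscus, Rattus, Streptococcus, which are not in the proposed group, so the group is not monophyletic.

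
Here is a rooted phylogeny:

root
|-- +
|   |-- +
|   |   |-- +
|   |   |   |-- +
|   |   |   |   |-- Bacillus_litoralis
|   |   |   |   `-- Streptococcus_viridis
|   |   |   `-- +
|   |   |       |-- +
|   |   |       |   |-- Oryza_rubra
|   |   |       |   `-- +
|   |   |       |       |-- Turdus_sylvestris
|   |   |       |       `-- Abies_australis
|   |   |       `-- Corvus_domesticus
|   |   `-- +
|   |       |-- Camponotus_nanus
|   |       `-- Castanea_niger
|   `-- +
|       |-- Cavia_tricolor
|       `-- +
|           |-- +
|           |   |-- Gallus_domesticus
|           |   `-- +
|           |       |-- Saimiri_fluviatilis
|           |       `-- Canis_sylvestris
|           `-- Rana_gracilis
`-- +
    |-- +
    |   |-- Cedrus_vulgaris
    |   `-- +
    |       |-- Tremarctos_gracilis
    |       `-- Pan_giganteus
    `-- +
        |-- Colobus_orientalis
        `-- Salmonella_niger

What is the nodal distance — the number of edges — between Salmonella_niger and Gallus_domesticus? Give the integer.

8

The MRCA of Salmonella_niger and Gallus_domesticus is the root of the tree.
From Salmonella_niger up to that node: 3 branches. From Gallus_domesticus up to the same node: 5 branches. Total: 3 + 5 = 8.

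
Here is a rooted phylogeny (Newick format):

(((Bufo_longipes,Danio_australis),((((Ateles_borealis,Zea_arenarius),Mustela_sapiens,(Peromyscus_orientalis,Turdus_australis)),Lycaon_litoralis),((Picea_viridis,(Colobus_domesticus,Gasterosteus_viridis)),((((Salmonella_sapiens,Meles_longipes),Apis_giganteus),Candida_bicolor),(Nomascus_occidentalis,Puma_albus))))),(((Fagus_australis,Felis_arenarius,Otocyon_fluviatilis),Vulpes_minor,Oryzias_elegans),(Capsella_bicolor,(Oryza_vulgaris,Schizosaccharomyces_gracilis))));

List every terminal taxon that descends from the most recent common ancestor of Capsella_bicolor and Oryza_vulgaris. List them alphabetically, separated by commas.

Tracing Capsella_bicolor: it sits inside (Capsella_bicolor,(Oryza_vulgaris,Schizosaccharomyces_gracilis)).
Tracing Oryza_vulgaris: it sits inside (Oryza_vulgaris,Schizosaccharomyces_gracilis).
The smallest clade enclosing both is (Capsella_bicolor,(Oryza_vulgaris,Schizosaccharomyces_gracilis)); the answer is its 3 terminal taxa in alphabetical order.

Capsella_bicolor, Oryza_vulgaris, Schizosaccharomyces_gracilis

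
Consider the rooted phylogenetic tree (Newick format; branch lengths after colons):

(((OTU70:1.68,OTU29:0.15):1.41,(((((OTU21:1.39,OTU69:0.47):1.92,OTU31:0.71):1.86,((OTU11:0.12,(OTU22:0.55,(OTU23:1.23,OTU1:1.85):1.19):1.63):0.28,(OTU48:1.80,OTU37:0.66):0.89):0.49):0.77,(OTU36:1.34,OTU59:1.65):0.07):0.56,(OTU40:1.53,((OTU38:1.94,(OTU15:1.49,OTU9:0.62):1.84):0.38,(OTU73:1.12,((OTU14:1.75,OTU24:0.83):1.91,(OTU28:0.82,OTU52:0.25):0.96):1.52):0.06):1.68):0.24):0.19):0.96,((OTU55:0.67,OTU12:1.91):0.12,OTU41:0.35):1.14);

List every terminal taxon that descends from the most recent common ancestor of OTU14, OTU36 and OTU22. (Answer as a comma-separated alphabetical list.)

OTU1, OTU11, OTU14, OTU15, OTU21, OTU22, OTU23, OTU24, OTU28, OTU31, OTU36, OTU37, OTU38, OTU40, OTU48, OTU52, OTU59, OTU69, OTU73, OTU9

Tracing OTU14: it sits inside (OTU14,OTU24).
Tracing OTU36: it sits inside (OTU36,OTU59).
Tracing OTU22: it sits inside (OTU22,(OTU23,OTU1)).
The smallest clade enclosing all 3 is (((((OTU21,OTU69),OTU31),((OTU11,(OTU22,(OTU23,OTU1))),(OTU48,OTU37))),(OTU36,OTU59)),(OTU40,((OTU38,(OTU15,OTU9)),(OTU73,((OTU14,OTU24),(OTU28,OTU52)))))); the answer is its 20 terminal taxa in alphabetical order.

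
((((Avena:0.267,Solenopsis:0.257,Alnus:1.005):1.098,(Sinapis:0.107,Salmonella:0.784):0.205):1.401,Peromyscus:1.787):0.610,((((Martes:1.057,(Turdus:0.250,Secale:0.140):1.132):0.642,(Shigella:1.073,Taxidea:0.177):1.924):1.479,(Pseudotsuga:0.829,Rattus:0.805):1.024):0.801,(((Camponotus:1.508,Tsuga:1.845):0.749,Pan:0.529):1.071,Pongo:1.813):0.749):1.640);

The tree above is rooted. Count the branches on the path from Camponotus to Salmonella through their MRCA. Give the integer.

The MRCA of Camponotus and Salmonella is the root of the tree.
From Camponotus up to that node: 5 branches. From Salmonella up to the same node: 4 branches. Total: 5 + 4 = 9.

9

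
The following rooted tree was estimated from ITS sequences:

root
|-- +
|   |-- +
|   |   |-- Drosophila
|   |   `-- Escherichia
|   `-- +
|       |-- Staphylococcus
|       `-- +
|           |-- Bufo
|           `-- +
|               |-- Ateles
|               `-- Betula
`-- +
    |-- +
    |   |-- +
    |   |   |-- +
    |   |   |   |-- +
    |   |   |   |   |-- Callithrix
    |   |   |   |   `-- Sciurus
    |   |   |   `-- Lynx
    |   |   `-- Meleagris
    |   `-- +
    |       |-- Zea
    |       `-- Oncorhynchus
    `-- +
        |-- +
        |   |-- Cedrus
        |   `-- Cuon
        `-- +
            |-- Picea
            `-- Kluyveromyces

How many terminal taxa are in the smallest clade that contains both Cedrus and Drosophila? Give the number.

16

The MRCA of Cedrus and Drosophila is the root, so the clade is the entire tree.
That clade contains 16 terminal taxa: Ateles, Betula, Bufo, Callithrix, Cedrus, Cuon, Drosophila, Escherichia, Kluyveromyces, Lynx, Meleagris, Oncorhynchus, Picea, Sciurus, Staphylococcus, Zea.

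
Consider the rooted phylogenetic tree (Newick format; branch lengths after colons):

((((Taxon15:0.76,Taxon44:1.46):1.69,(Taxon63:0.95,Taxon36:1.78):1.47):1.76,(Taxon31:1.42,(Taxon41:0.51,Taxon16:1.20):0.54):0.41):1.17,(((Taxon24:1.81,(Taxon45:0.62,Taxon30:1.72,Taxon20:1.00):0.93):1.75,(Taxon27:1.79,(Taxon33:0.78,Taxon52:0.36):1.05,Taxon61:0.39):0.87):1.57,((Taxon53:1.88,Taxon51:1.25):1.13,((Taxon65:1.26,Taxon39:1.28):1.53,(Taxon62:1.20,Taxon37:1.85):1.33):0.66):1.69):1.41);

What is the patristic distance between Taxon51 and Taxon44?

The path runs Taxon51 → … → MRCA → … → Taxon44; the MRCA is the root of the tree.
Branch lengths along that path: 1.25 + 1.13 + 1.69 + 1.41 + 1.17 + 1.76 + 1.69 + 1.46 = 11.56.

11.56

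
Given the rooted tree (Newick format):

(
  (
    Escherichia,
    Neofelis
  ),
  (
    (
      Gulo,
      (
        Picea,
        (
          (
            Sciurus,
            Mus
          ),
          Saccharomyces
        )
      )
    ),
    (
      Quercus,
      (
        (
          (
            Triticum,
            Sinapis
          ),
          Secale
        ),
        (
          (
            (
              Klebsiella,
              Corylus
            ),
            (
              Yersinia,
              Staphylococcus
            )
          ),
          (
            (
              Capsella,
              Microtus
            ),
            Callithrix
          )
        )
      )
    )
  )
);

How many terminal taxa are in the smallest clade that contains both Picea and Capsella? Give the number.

16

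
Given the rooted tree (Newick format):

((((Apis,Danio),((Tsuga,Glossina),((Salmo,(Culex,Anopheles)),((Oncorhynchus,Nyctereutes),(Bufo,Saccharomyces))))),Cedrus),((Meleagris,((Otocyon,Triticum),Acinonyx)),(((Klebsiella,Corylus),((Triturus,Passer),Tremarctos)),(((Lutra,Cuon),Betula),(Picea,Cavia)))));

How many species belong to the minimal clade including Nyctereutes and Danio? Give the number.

11

The MRCA of Nyctereutes and Danio is the node subtending ((Apis,Danio),((Tsuga,Glossina),((Salmo,(Culex,Anopheles)),((Oncorhynchus,Nyctereutes),(Bufo,Saccharomyces))))).
That clade contains 11 terminal taxa: Anopheles, Apis, Bufo, Culex, Danio, Glossina, Nyctereutes, Oncorhynchus, Saccharomyces, Salmo, Tsuga.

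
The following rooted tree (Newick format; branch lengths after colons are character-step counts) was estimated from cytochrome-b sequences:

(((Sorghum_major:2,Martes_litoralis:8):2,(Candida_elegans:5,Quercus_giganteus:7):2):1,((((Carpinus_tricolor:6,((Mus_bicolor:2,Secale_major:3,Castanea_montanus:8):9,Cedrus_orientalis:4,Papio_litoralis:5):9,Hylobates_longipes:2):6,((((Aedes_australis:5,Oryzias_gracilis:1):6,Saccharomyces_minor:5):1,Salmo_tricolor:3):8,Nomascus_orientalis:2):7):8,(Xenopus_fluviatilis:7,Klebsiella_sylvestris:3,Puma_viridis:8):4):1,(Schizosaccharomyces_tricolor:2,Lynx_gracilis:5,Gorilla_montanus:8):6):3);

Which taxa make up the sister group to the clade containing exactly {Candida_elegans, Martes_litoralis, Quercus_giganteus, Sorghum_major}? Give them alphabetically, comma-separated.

The clade containing exactly {Candida_elegans, Martes_litoralis, Quercus_giganteus, Sorghum_major} attaches directly to the root of the tree.
The other lineage descending from that same node — the sister group — is ((((Carpinus_tricolor,((Mus_bicolor,Secale_major,Castanea_montanus),Cedrus_orientalis,Papio_litoralis),Hylobates_longipes),((((Aedes_australis,Oryzias_gracilis),Saccharomyces_minor),Salmo_tricolor),Nomascus_orientalis)),(Xenopus_fluviatilis,Klebsiella_sylvestris,Puma_viridis)),(Schizosaccharomyces_tricolor,Lynx_gracilis,Gorilla_montanus)); its 18 tips in alphabetical order are the answer.

Aedes_australis, Carpinus_tricolor, Castanea_montanus, Cedrus_orientalis, Gorilla_montanus, Hylobates_longipes, Klebsiella_sylvestris, Lynx_gracilis, Mus_bicolor, Nomascus_orientalis, Oryzias_gracilis, Papio_litoralis, Puma_viridis, Saccharomyces_minor, Salmo_tricolor, Schizosaccharomyces_tricolor, Secale_major, Xenopus_fluviatilis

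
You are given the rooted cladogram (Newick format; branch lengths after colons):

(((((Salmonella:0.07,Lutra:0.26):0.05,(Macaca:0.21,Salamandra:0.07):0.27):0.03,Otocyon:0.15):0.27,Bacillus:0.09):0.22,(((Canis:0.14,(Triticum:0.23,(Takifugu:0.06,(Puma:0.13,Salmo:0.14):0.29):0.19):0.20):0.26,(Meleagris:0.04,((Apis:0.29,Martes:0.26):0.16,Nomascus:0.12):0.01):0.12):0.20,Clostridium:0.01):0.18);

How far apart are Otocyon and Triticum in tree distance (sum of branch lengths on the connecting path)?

The path runs Otocyon → … → MRCA → … → Triticum; the MRCA is the root of the tree.
Branch lengths along that path: 0.15 + 0.27 + 0.22 + 0.18 + 0.20 + 0.26 + 0.20 + 0.23 = 1.71.

1.71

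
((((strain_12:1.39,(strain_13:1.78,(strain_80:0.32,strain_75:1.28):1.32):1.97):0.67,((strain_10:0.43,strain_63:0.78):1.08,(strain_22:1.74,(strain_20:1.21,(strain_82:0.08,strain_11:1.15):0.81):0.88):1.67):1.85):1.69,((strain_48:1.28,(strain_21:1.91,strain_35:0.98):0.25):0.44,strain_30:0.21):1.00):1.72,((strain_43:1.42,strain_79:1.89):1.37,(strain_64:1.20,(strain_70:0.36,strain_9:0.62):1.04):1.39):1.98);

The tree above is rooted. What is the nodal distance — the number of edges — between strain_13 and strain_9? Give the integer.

9

The MRCA of strain_13 and strain_9 is the root of the tree.
From strain_13 up to that node: 5 branches. From strain_9 up to the same node: 4 branches. Total: 5 + 4 = 9.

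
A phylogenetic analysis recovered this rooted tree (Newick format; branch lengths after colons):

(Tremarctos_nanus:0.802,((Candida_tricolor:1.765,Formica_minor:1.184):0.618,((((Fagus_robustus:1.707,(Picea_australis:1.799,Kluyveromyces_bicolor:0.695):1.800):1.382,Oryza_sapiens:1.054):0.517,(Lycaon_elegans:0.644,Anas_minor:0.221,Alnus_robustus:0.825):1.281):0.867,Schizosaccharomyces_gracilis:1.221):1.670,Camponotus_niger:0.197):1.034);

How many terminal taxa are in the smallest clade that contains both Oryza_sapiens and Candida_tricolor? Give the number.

The MRCA of Oryza_sapiens and Candida_tricolor is the node subtending ((Candida_tricolor,Formica_minor),((((Fagus_robustus,(Picea_australis,Kluyveromyces_bicolor)),Oryza_sapiens),(Lycaon_elegans,Anas_minor,Alnus_robustus)),Schizosaccharomyces_gracilis),Camponotus_niger).
That clade contains 11 terminal taxa: Alnus_robustus, Anas_minor, Camponotus_niger, Candida_tricolor, Fagus_robustus, Formica_minor, Kluyveromyces_bicolor, Lycaon_elegans, Oryza_sapiens, Picea_australis, Schizosaccharomyces_gracilis.

11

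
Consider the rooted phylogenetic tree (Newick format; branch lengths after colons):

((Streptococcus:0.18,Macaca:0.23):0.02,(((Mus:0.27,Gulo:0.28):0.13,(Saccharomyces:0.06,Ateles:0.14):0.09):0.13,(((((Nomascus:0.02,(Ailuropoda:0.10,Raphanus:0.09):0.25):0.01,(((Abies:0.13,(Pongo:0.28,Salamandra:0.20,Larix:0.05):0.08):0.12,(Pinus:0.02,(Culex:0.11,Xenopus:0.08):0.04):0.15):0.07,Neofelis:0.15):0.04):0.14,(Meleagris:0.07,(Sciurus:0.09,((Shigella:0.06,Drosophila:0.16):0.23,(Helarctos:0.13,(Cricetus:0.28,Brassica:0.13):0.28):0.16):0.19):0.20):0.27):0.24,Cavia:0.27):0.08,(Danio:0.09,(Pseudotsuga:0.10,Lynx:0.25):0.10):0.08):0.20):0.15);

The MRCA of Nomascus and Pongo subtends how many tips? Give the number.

11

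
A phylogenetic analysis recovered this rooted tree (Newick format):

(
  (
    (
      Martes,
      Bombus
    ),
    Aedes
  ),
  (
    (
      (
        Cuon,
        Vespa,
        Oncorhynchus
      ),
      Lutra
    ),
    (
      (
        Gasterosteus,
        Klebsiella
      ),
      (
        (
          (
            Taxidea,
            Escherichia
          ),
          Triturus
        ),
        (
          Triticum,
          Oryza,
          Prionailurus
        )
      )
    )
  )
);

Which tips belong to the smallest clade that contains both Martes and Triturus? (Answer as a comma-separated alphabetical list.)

Tracing Martes: it sits inside (Martes,Bombus).
Tracing Triturus: it sits inside ((Taxidea,Escherichia),Triturus).
The smallest clade enclosing both is the whole tree (their MRCA is the root), so the answer is all 15 tips in alphabetical order.

Aedes, Bombus, Cuon, Escherichia, Gasterosteus, Klebsiella, Lutra, Martes, Oncorhynchus, Oryza, Prionailurus, Taxidea, Triticum, Triturus, Vespa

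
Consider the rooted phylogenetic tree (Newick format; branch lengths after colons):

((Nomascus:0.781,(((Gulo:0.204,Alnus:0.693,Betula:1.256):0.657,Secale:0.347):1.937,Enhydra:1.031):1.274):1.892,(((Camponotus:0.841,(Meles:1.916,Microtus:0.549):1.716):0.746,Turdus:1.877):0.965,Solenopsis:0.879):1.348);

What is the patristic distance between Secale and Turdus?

9.640

The path runs Secale → … → MRCA → … → Turdus; the MRCA is the root of the tree.
Branch lengths along that path: 0.347 + 1.937 + 1.274 + 1.892 + 1.348 + 0.965 + 1.877 = 9.640.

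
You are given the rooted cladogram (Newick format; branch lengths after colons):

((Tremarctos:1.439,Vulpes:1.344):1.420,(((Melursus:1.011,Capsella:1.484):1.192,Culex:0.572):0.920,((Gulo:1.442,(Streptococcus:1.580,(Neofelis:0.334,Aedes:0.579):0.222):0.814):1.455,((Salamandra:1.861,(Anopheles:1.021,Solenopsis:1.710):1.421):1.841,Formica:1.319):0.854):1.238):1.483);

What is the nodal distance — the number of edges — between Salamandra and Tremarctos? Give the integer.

The MRCA of Salamandra and Tremarctos is the root of the tree.
From Salamandra up to that node: 5 branches. From Tremarctos up to the same node: 2 branches. Total: 5 + 2 = 7.

7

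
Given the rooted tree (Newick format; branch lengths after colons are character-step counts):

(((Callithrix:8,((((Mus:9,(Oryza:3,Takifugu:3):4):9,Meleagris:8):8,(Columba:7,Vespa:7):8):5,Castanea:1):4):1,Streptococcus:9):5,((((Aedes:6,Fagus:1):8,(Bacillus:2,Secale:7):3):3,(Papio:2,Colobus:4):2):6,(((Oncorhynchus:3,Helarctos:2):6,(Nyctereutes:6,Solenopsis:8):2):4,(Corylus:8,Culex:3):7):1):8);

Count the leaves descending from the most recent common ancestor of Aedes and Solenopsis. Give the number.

12

The MRCA of Aedes and Solenopsis is the node subtending ((((Aedes,Fagus),(Bacillus,Secale)),(Papio,Colobus)),(((Oncorhynchus,Helarctos),(Nyctereutes,Solenopsis)),(Corylus,Culex))).
That clade contains 12 terminal taxa: Aedes, Bacillus, Colobus, Corylus, Culex, Fagus, Helarctos, Nyctereutes, Oncorhynchus, Papio, Secale, Solenopsis.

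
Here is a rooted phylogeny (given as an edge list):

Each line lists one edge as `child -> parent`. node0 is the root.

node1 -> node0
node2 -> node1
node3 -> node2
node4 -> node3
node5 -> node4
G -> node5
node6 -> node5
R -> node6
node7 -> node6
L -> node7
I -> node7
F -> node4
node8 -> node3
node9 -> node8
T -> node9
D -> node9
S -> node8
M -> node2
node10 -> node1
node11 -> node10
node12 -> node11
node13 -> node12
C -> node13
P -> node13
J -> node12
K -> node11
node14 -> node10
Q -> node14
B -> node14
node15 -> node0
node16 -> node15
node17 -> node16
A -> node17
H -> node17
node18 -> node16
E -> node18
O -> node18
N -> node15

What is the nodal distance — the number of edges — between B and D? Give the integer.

8

The MRCA of B and D is the node subtending (((((G,(R,(L,I))),F),((T,D),S)),M),((((C,P),J),K),(Q,B))).
From B up to that node: 3 branches. From D up to the same node: 5 branches. Total: 3 + 5 = 8.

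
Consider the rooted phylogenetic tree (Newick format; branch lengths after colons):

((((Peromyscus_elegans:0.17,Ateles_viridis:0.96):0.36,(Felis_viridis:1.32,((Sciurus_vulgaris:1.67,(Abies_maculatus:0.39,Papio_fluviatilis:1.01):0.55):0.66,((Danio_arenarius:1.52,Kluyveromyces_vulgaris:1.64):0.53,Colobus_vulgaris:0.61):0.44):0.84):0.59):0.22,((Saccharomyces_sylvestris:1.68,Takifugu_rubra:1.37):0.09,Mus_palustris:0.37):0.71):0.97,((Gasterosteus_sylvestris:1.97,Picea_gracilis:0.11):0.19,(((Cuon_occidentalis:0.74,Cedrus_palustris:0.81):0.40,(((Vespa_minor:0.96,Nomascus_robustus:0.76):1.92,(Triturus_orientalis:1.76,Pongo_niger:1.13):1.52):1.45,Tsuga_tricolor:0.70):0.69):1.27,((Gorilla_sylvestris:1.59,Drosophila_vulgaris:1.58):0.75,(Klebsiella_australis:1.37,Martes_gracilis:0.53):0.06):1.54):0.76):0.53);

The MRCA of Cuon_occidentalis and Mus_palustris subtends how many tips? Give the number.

The MRCA of Cuon_occidentalis and Mus_palustris is the root, so the clade is the entire tree.
That clade contains 25 terminal taxa: Abies_maculatus, Ateles_viridis, Cedrus_palustris, Colobus_vulgaris, Cuon_occidentalis, Danio_arenarius, Drosophila_vulgaris, Felis_viridis, Gasterosteus_sylvestris, Gorilla_sylvestris, Klebsiella_australis, Kluyveromyces_vulgaris, Martes_gracilis, Mus_palustris, Nomascus_robustus, Papio_fluviatilis, Peromyscus_elegans, Picea_gracilis, Pongo_niger, Saccharomyces_sylvestris, Sciurus_vulgaris, Takifugu_rubra, Triturus_orientalis, Tsuga_tricolor, Vespa_minor.

25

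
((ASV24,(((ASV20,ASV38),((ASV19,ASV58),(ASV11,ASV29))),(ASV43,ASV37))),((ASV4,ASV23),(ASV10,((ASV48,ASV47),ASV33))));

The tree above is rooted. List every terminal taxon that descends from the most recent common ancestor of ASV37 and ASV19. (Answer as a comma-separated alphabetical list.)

Tracing ASV37: it sits inside (ASV43,ASV37).
Tracing ASV19: it sits inside (ASV19,ASV58).
The smallest clade enclosing both is (((ASV20,ASV38),((ASV19,ASV58),(ASV11,ASV29))),(ASV43,ASV37)); the answer is its 8 terminal taxa in alphabetical order.

ASV11, ASV19, ASV20, ASV29, ASV37, ASV38, ASV43, ASV58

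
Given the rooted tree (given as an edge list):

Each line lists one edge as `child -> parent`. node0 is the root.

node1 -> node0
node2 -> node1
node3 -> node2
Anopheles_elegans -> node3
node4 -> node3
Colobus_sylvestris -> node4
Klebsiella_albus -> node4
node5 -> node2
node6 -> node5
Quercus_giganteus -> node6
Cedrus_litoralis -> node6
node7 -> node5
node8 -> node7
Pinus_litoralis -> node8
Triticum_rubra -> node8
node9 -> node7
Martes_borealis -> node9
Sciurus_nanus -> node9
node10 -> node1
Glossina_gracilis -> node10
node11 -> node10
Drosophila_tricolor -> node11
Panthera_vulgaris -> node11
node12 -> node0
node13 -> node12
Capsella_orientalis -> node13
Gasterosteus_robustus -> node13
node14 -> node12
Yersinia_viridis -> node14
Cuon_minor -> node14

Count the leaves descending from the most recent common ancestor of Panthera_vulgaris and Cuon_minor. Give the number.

The MRCA of Panthera_vulgaris and Cuon_minor is the root, so the clade is the entire tree.
That clade contains 16 terminal taxa: Anopheles_elegans, Capsella_orientalis, Cedrus_litoralis, Colobus_sylvestris, Cuon_minor, Drosophila_tricolor, Gasterosteus_robustus, Glossina_gracilis, Klebsiella_albus, Martes_borealis, Panthera_vulgaris, Pinus_litoralis, Quercus_giganteus, Sciurus_nanus, Triticum_rubra, Yersinia_viridis.

16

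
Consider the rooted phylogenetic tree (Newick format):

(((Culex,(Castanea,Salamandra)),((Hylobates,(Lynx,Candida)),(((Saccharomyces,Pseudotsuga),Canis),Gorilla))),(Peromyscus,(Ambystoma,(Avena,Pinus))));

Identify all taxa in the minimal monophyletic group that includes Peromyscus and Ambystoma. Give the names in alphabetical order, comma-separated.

Tracing Peromyscus: it sits inside (Peromyscus,(Ambystoma,(Avena,Pinus))).
Tracing Ambystoma: it sits inside (Ambystoma,(Avena,Pinus)).
The smallest clade enclosing both is (Peromyscus,(Ambystoma,(Avena,Pinus))); the answer is its 4 terminal taxa in alphabetical order.

Ambystoma, Avena, Peromyscus, Pinus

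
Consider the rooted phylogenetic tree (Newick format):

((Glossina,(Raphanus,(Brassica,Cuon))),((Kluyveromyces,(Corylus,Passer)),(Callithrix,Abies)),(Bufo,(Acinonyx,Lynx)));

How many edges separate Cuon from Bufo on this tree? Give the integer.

6

The MRCA of Cuon and Bufo is the root of the tree.
From Cuon up to that node: 4 branches. From Bufo up to the same node: 2 branches. Total: 4 + 2 = 6.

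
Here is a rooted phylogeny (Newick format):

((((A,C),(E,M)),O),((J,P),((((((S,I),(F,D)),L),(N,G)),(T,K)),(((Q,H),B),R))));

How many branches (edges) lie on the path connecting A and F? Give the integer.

12

The MRCA of A and F is the root of the tree.
From A up to that node: 4 branches. From F up to the same node: 8 branches. Total: 4 + 8 = 12.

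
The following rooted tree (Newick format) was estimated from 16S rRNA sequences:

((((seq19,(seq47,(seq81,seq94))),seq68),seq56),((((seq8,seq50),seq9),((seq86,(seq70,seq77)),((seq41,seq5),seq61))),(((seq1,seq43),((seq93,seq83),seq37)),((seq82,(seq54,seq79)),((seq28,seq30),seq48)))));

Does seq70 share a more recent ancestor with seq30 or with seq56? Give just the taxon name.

The MRCA of seq70 and seq30 subtends ((((seq8,seq50),seq9),((seq86,(seq70,seq77)),((seq41,seq5),seq61))),(((seq1,seq43),((seq93,seq83),seq37)),((seq82,(seq54,seq79)),((seq28,seq30),seq48)))) (20 taxa).
The MRCA of seq70 and seq56 is the root, subtending the entire tree (26 taxa).
The first is nested inside the second, so seq70 shares a more recent common ancestor with seq30.

seq30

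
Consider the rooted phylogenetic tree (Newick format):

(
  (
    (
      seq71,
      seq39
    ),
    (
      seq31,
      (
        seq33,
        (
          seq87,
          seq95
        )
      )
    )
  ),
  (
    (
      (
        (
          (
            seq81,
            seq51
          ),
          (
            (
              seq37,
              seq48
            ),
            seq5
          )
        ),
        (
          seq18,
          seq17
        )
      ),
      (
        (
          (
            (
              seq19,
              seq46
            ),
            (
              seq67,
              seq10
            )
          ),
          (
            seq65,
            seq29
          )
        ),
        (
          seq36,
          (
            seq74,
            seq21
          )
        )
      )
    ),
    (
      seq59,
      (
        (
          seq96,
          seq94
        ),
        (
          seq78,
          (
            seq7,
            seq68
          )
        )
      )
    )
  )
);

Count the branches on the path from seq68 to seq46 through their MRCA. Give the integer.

11

The MRCA of seq68 and seq46 is the node subtending (((((seq81,seq51),((seq37,seq48),seq5)),(seq18,seq17)),((((seq19,seq46),(seq67,seq10)),(seq65,seq29)),(seq36,(seq74,seq21)))),(seq59,((seq96,seq94),(seq78,(seq7,seq68))))).
From seq68 up to that node: 5 branches. From seq46 up to the same node: 6 branches. Total: 5 + 6 = 11.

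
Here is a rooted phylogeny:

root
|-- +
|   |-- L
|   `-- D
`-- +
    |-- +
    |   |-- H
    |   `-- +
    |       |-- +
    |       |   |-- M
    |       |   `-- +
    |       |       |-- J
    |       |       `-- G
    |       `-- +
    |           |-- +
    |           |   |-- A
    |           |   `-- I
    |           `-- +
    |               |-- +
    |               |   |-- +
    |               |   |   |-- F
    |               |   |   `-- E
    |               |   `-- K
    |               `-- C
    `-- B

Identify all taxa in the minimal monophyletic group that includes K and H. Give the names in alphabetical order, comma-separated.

A, C, E, F, G, H, I, J, K, M

Tracing K: it sits inside ((F,E),K).
Tracing H: it sits inside (H,((M,(J,G)),((A,I),(((F,E),K),C)))).
The smallest clade enclosing both is (H,((M,(J,G)),((A,I),(((F,E),K),C)))); the answer is its 10 terminal taxa in alphabetical order.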